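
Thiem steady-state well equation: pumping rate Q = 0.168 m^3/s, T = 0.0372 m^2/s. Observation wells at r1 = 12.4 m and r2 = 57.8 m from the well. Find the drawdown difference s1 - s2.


Thiem equation: s1 - s2 = Q/(2*pi*T) * ln(r2/r1).
ln(r2/r1) = ln(57.8/12.4) = 1.5393.
Q/(2*pi*T) = 0.168 / (2*pi*0.0372) = 0.168 / 0.2337 = 0.7188.
s1 - s2 = 0.7188 * 1.5393 = 1.1064 m.

1.1064


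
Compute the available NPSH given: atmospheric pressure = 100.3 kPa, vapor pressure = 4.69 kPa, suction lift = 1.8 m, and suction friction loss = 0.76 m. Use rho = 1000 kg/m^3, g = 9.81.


NPSHa = p_atm/(rho*g) - z_s - hf_s - p_vap/(rho*g).
p_atm/(rho*g) = 100.3*1000 / (1000*9.81) = 10.224 m.
p_vap/(rho*g) = 4.69*1000 / (1000*9.81) = 0.478 m.
NPSHa = 10.224 - 1.8 - 0.76 - 0.478
      = 7.19 m.

7.19


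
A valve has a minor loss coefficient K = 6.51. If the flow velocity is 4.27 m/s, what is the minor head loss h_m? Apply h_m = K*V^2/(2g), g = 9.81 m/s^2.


Minor loss formula: h_m = K * V^2/(2g).
V^2 = 4.27^2 = 18.2329.
V^2/(2g) = 18.2329 / 19.62 = 0.9293 m.
h_m = 6.51 * 0.9293 = 6.0498 m.

6.0498


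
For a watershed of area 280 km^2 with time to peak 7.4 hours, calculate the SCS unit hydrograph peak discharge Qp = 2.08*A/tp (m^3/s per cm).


SCS formula: Qp = 2.08 * A / tp.
Qp = 2.08 * 280 / 7.4
   = 582.4 / 7.4
   = 78.7 m^3/s per cm.

78.7


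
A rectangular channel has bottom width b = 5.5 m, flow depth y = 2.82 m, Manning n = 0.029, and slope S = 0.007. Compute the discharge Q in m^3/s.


For a rectangular channel, the cross-sectional area A = b * y = 5.5 * 2.82 = 15.51 m^2.
The wetted perimeter P = b + 2y = 5.5 + 2*2.82 = 11.14 m.
Hydraulic radius R = A/P = 15.51/11.14 = 1.3923 m.
Velocity V = (1/n)*R^(2/3)*S^(1/2) = (1/0.029)*1.3923^(2/3)*0.007^(1/2) = 3.5972 m/s.
Discharge Q = A * V = 15.51 * 3.5972 = 55.793 m^3/s.

55.793


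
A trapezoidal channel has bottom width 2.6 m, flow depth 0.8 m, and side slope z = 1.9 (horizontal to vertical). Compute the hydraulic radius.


For a trapezoidal section with side slope z:
A = (b + z*y)*y = (2.6 + 1.9*0.8)*0.8 = 3.296 m^2.
P = b + 2*y*sqrt(1 + z^2) = 2.6 + 2*0.8*sqrt(1 + 1.9^2) = 6.035 m.
R = A/P = 3.296 / 6.035 = 0.5461 m.

0.5461


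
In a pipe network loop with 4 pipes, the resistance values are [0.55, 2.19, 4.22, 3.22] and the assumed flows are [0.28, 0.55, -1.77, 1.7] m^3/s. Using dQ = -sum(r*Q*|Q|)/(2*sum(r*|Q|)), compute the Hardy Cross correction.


Numerator terms (r*Q*|Q|): 0.55*0.28*|0.28| = 0.0431; 2.19*0.55*|0.55| = 0.6625; 4.22*-1.77*|-1.77| = -13.2208; 3.22*1.7*|1.7| = 9.3058.
Sum of numerator = -3.2094.
Denominator terms (r*|Q|): 0.55*|0.28| = 0.154; 2.19*|0.55| = 1.2045; 4.22*|-1.77| = 7.4694; 3.22*|1.7| = 5.474.
2 * sum of denominator = 2 * 14.3019 = 28.6038.
dQ = --3.2094 / 28.6038 = 0.1122 m^3/s.

0.1122


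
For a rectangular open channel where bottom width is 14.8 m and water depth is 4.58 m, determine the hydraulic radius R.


For a rectangular section:
Flow area A = b * y = 14.8 * 4.58 = 67.78 m^2.
Wetted perimeter P = b + 2y = 14.8 + 2*4.58 = 23.96 m.
Hydraulic radius R = A/P = 67.78 / 23.96 = 2.829 m.

2.829


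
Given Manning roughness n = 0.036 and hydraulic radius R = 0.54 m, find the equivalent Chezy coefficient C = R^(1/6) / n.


The Chezy coefficient relates to Manning's n through C = R^(1/6) / n.
R^(1/6) = 0.54^(1/6) = 0.9024.
C = 0.9024 / 0.036 = 25.07 m^(1/2)/s.

25.07


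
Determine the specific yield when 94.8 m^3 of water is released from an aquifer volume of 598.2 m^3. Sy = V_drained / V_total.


Specific yield Sy = Volume drained / Total volume.
Sy = 94.8 / 598.2
   = 0.1585.

0.1585


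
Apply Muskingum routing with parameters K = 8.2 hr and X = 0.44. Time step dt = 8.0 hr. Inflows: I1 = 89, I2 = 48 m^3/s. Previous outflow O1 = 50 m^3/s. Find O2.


Muskingum coefficients:
denom = 2*K*(1-X) + dt = 2*8.2*(1-0.44) + 8.0 = 17.184.
C0 = (dt - 2*K*X)/denom = (8.0 - 2*8.2*0.44)/17.184 = 0.0456.
C1 = (dt + 2*K*X)/denom = (8.0 + 2*8.2*0.44)/17.184 = 0.8855.
C2 = (2*K*(1-X) - dt)/denom = 0.0689.
O2 = C0*I2 + C1*I1 + C2*O1
   = 0.0456*48 + 0.8855*89 + 0.0689*50
   = 84.44 m^3/s.

84.44


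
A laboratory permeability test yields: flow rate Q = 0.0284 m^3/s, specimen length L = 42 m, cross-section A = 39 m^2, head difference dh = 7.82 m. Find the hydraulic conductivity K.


From K = Q*L / (A*dh):
Numerator: Q*L = 0.0284 * 42 = 1.1928.
Denominator: A*dh = 39 * 7.82 = 304.98.
K = 1.1928 / 304.98 = 0.003911 m/s.

0.003911


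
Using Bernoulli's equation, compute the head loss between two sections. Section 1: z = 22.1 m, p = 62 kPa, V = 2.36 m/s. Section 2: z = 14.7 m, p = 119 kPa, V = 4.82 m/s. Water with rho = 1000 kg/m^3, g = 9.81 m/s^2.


Total head at each section: H = z + p/(rho*g) + V^2/(2g).
H1 = 22.1 + 62*1000/(1000*9.81) + 2.36^2/(2*9.81)
   = 22.1 + 6.32 + 0.2839
   = 28.704 m.
H2 = 14.7 + 119*1000/(1000*9.81) + 4.82^2/(2*9.81)
   = 14.7 + 12.13 + 1.1841
   = 28.015 m.
h_L = H1 - H2 = 28.704 - 28.015 = 0.689 m.

0.689


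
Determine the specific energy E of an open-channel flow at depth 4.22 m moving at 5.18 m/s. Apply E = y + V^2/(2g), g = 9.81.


Specific energy E = y + V^2/(2g).
Velocity head = V^2/(2g) = 5.18^2 / (2*9.81) = 26.8324 / 19.62 = 1.3676 m.
E = 4.22 + 1.3676 = 5.5876 m.

5.5876


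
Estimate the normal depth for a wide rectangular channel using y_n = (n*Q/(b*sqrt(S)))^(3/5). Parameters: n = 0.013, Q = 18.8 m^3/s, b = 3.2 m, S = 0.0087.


We use the wide-channel approximation y_n = (n*Q/(b*sqrt(S)))^(3/5).
sqrt(S) = sqrt(0.0087) = 0.093274.
Numerator: n*Q = 0.013 * 18.8 = 0.2444.
Denominator: b*sqrt(S) = 3.2 * 0.093274 = 0.298477.
arg = 0.8188.
y_n = 0.8188^(3/5) = 0.887 m.

0.887


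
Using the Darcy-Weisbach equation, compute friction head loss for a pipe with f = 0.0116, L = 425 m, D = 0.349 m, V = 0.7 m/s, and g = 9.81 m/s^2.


Darcy-Weisbach equation: h_f = f * (L/D) * V^2/(2g).
f * L/D = 0.0116 * 425/0.349 = 14.1261.
V^2/(2g) = 0.7^2 / (2*9.81) = 0.49 / 19.62 = 0.025 m.
h_f = 14.1261 * 0.025 = 0.353 m.

0.353


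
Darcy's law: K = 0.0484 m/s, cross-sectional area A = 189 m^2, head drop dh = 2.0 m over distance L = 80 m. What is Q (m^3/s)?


Darcy's law: Q = K * A * i, where i = dh/L.
Hydraulic gradient i = 2.0 / 80 = 0.025.
Q = 0.0484 * 189 * 0.025
  = 0.2287 m^3/s.

0.2287


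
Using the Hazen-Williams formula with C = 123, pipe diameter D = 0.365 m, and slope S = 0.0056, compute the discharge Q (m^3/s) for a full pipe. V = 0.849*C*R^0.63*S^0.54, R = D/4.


For a full circular pipe, R = D/4 = 0.365/4 = 0.0912 m.
V = 0.849 * 123 * 0.0912^0.63 * 0.0056^0.54
  = 0.849 * 123 * 0.221282 * 0.060817
  = 1.4053 m/s.
Pipe area A = pi*D^2/4 = pi*0.365^2/4 = 0.1046 m^2.
Q = A * V = 0.1046 * 1.4053 = 0.147 m^3/s.

0.147


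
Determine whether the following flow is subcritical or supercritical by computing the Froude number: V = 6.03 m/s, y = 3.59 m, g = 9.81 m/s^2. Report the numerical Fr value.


The Froude number is defined as Fr = V / sqrt(g*y).
g*y = 9.81 * 3.59 = 35.2179.
sqrt(g*y) = sqrt(35.2179) = 5.9345.
Fr = 6.03 / 5.9345 = 1.0161.
Since Fr > 1, the flow is supercritical.

1.0161


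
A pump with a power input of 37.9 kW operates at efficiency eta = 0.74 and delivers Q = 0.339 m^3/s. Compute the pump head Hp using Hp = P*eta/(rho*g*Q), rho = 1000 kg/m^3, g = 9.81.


Pump head formula: Hp = P * eta / (rho * g * Q).
Numerator: P * eta = 37.9 * 1000 * 0.74 = 28046.0 W.
Denominator: rho * g * Q = 1000 * 9.81 * 0.339 = 3325.59.
Hp = 28046.0 / 3325.59 = 8.43 m.

8.43


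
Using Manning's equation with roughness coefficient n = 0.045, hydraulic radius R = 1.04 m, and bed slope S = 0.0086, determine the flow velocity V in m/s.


Manning's equation gives V = (1/n) * R^(2/3) * S^(1/2).
First, compute R^(2/3) = 1.04^(2/3) = 1.0265.
Next, S^(1/2) = 0.0086^(1/2) = 0.092736.
Then 1/n = 1/0.045 = 22.22.
V = 22.22 * 1.0265 * 0.092736 = 2.1154 m/s.

2.1154


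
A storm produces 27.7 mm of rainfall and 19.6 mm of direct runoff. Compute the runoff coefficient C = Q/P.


The runoff coefficient C = runoff depth / rainfall depth.
C = 19.6 / 27.7
  = 0.7076.

0.7076


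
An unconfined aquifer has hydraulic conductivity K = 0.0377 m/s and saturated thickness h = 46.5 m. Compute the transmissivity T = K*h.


Transmissivity is defined as T = K * h.
T = 0.0377 * 46.5
  = 1.753 m^2/s.

1.753


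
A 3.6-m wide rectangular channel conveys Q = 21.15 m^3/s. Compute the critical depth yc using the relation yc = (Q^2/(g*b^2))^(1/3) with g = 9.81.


Using yc = (Q^2 / (g * b^2))^(1/3):
Q^2 = 21.15^2 = 447.32.
g * b^2 = 9.81 * 3.6^2 = 9.81 * 12.96 = 127.14.
Q^2 / (g*b^2) = 447.32 / 127.14 = 3.5183.
yc = 3.5183^(1/3) = 1.521 m.

1.521


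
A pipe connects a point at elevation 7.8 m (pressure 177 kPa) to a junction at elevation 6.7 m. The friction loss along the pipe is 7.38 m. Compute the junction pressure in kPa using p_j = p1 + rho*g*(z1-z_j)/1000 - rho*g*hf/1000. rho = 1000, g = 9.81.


Junction pressure: p_j = p1 + rho*g*(z1 - z_j)/1000 - rho*g*hf/1000.
Elevation term = 1000*9.81*(7.8 - 6.7)/1000 = 10.791 kPa.
Friction term = 1000*9.81*7.38/1000 = 72.398 kPa.
p_j = 177 + 10.791 - 72.398 = 115.39 kPa.

115.39


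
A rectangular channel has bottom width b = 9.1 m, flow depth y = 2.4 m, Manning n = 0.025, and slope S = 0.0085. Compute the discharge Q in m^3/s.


For a rectangular channel, the cross-sectional area A = b * y = 9.1 * 2.4 = 21.84 m^2.
The wetted perimeter P = b + 2y = 9.1 + 2*2.4 = 13.9 m.
Hydraulic radius R = A/P = 21.84/13.9 = 1.5712 m.
Velocity V = (1/n)*R^(2/3)*S^(1/2) = (1/0.025)*1.5712^(2/3)*0.0085^(1/2) = 4.9842 m/s.
Discharge Q = A * V = 21.84 * 4.9842 = 108.855 m^3/s.

108.855


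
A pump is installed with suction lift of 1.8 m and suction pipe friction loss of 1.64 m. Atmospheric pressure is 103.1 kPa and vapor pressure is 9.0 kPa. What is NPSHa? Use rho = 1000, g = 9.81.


NPSHa = p_atm/(rho*g) - z_s - hf_s - p_vap/(rho*g).
p_atm/(rho*g) = 103.1*1000 / (1000*9.81) = 10.51 m.
p_vap/(rho*g) = 9.0*1000 / (1000*9.81) = 0.917 m.
NPSHa = 10.51 - 1.8 - 1.64 - 0.917
      = 6.15 m.

6.15


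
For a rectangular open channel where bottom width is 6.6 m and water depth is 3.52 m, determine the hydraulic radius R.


For a rectangular section:
Flow area A = b * y = 6.6 * 3.52 = 23.23 m^2.
Wetted perimeter P = b + 2y = 6.6 + 2*3.52 = 13.64 m.
Hydraulic radius R = A/P = 23.23 / 13.64 = 1.7032 m.

1.7032


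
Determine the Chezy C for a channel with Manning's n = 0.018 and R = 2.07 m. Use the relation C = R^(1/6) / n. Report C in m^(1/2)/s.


The Chezy coefficient relates to Manning's n through C = R^(1/6) / n.
R^(1/6) = 2.07^(1/6) = 1.128916.
C = 1.128916 / 0.018 = 62.72 m^(1/2)/s.

62.72


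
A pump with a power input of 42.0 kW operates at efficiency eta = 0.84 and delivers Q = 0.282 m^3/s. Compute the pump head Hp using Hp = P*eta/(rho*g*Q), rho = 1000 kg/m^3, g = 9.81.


Pump head formula: Hp = P * eta / (rho * g * Q).
Numerator: P * eta = 42.0 * 1000 * 0.84 = 35280.0 W.
Denominator: rho * g * Q = 1000 * 9.81 * 0.282 = 2766.42.
Hp = 35280.0 / 2766.42 = 12.75 m.

12.75


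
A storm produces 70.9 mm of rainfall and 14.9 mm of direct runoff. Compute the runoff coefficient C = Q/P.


The runoff coefficient C = runoff depth / rainfall depth.
C = 14.9 / 70.9
  = 0.2102.

0.2102


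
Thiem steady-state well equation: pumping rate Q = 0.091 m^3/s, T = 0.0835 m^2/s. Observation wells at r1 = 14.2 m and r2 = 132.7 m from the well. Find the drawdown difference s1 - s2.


Thiem equation: s1 - s2 = Q/(2*pi*T) * ln(r2/r1).
ln(r2/r1) = ln(132.7/14.2) = 2.2348.
Q/(2*pi*T) = 0.091 / (2*pi*0.0835) = 0.091 / 0.5246 = 0.1735.
s1 - s2 = 0.1735 * 2.2348 = 0.3876 m.

0.3876


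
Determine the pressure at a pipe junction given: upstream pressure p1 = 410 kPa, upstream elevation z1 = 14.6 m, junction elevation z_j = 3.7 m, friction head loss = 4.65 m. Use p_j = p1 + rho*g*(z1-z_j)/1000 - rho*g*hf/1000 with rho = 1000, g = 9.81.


Junction pressure: p_j = p1 + rho*g*(z1 - z_j)/1000 - rho*g*hf/1000.
Elevation term = 1000*9.81*(14.6 - 3.7)/1000 = 106.929 kPa.
Friction term = 1000*9.81*4.65/1000 = 45.617 kPa.
p_j = 410 + 106.929 - 45.617 = 471.31 kPa.

471.31


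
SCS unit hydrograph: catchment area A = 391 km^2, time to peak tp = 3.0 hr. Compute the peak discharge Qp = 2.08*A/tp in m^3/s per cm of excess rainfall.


SCS formula: Qp = 2.08 * A / tp.
Qp = 2.08 * 391 / 3.0
   = 813.28 / 3.0
   = 271.09 m^3/s per cm.

271.09


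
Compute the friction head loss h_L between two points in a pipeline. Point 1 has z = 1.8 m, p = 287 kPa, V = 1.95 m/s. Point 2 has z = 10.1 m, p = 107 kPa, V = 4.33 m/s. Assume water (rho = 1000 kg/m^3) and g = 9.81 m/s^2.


Total head at each section: H = z + p/(rho*g) + V^2/(2g).
H1 = 1.8 + 287*1000/(1000*9.81) + 1.95^2/(2*9.81)
   = 1.8 + 29.256 + 0.1938
   = 31.25 m.
H2 = 10.1 + 107*1000/(1000*9.81) + 4.33^2/(2*9.81)
   = 10.1 + 10.907 + 0.9556
   = 21.963 m.
h_L = H1 - H2 = 31.25 - 21.963 = 9.287 m.

9.287


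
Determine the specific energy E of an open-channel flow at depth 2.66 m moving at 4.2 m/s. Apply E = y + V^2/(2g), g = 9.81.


Specific energy E = y + V^2/(2g).
Velocity head = V^2/(2g) = 4.2^2 / (2*9.81) = 17.64 / 19.62 = 0.8991 m.
E = 2.66 + 0.8991 = 3.5591 m.

3.5591


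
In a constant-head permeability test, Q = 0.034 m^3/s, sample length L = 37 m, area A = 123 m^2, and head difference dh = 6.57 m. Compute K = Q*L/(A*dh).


From K = Q*L / (A*dh):
Numerator: Q*L = 0.034 * 37 = 1.258.
Denominator: A*dh = 123 * 6.57 = 808.11.
K = 1.258 / 808.11 = 0.001557 m/s.

0.001557


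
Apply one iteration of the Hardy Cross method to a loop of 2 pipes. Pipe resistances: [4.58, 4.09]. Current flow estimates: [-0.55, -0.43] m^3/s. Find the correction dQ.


Numerator terms (r*Q*|Q|): 4.58*-0.55*|-0.55| = -1.3855; 4.09*-0.43*|-0.43| = -0.7562.
Sum of numerator = -2.1417.
Denominator terms (r*|Q|): 4.58*|-0.55| = 2.519; 4.09*|-0.43| = 1.7587.
2 * sum of denominator = 2 * 4.2777 = 8.5554.
dQ = --2.1417 / 8.5554 = 0.2503 m^3/s.

0.2503


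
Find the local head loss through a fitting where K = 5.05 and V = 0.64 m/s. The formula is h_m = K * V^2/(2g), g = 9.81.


Minor loss formula: h_m = K * V^2/(2g).
V^2 = 0.64^2 = 0.4096.
V^2/(2g) = 0.4096 / 19.62 = 0.0209 m.
h_m = 5.05 * 0.0209 = 0.1054 m.

0.1054


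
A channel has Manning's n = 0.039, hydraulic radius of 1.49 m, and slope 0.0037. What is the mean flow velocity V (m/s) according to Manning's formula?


Manning's equation gives V = (1/n) * R^(2/3) * S^(1/2).
First, compute R^(2/3) = 1.49^(2/3) = 1.3045.
Next, S^(1/2) = 0.0037^(1/2) = 0.060828.
Then 1/n = 1/0.039 = 25.64.
V = 25.64 * 1.3045 * 0.060828 = 2.0347 m/s.

2.0347


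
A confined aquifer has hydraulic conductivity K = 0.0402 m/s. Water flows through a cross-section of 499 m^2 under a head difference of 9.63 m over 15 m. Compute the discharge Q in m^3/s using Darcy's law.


Darcy's law: Q = K * A * i, where i = dh/L.
Hydraulic gradient i = 9.63 / 15 = 0.642.
Q = 0.0402 * 499 * 0.642
  = 12.8784 m^3/s.

12.8784


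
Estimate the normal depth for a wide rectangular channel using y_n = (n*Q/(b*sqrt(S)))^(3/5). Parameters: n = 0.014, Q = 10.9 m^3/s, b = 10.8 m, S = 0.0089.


We use the wide-channel approximation y_n = (n*Q/(b*sqrt(S)))^(3/5).
sqrt(S) = sqrt(0.0089) = 0.09434.
Numerator: n*Q = 0.014 * 10.9 = 0.1526.
Denominator: b*sqrt(S) = 10.8 * 0.09434 = 1.018872.
arg = 0.1498.
y_n = 0.1498^(3/5) = 0.3201 m.

0.3201


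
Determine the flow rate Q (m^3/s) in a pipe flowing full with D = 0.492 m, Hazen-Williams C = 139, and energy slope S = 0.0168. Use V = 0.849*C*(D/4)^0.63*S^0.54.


For a full circular pipe, R = D/4 = 0.492/4 = 0.123 m.
V = 0.849 * 139 * 0.123^0.63 * 0.0168^0.54
  = 0.849 * 139 * 0.267079 * 0.11007
  = 3.4692 m/s.
Pipe area A = pi*D^2/4 = pi*0.492^2/4 = 0.1901 m^2.
Q = A * V = 0.1901 * 3.4692 = 0.6596 m^3/s.

0.6596


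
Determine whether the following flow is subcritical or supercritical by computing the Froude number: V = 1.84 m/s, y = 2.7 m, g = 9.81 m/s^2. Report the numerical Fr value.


The Froude number is defined as Fr = V / sqrt(g*y).
g*y = 9.81 * 2.7 = 26.487.
sqrt(g*y) = sqrt(26.487) = 5.1466.
Fr = 1.84 / 5.1466 = 0.3575.
Since Fr < 1, the flow is subcritical.

0.3575


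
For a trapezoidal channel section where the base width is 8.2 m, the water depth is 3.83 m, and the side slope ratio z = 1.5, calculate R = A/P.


For a trapezoidal section with side slope z:
A = (b + z*y)*y = (8.2 + 1.5*3.83)*3.83 = 53.409 m^2.
P = b + 2*y*sqrt(1 + z^2) = 8.2 + 2*3.83*sqrt(1 + 1.5^2) = 22.009 m.
R = A/P = 53.409 / 22.009 = 2.4267 m.

2.4267


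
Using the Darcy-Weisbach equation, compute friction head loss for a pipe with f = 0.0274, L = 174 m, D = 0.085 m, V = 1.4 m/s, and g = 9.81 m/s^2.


Darcy-Weisbach equation: h_f = f * (L/D) * V^2/(2g).
f * L/D = 0.0274 * 174/0.085 = 56.0894.
V^2/(2g) = 1.4^2 / (2*9.81) = 1.96 / 19.62 = 0.0999 m.
h_f = 56.0894 * 0.0999 = 5.603 m.

5.603


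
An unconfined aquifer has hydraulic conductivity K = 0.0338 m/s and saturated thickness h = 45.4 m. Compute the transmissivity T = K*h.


Transmissivity is defined as T = K * h.
T = 0.0338 * 45.4
  = 1.5345 m^2/s.

1.5345


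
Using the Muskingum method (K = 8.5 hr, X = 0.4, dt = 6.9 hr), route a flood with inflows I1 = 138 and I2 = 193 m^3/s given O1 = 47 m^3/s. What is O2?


Muskingum coefficients:
denom = 2*K*(1-X) + dt = 2*8.5*(1-0.4) + 6.9 = 17.1.
C0 = (dt - 2*K*X)/denom = (6.9 - 2*8.5*0.4)/17.1 = 0.0058.
C1 = (dt + 2*K*X)/denom = (6.9 + 2*8.5*0.4)/17.1 = 0.8012.
C2 = (2*K*(1-X) - dt)/denom = 0.193.
O2 = C0*I2 + C1*I1 + C2*O1
   = 0.0058*193 + 0.8012*138 + 0.193*47
   = 120.76 m^3/s.

120.76


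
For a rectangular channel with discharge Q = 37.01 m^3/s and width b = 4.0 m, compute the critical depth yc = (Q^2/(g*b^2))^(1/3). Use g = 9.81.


Using yc = (Q^2 / (g * b^2))^(1/3):
Q^2 = 37.01^2 = 1369.74.
g * b^2 = 9.81 * 4.0^2 = 9.81 * 16.0 = 156.96.
Q^2 / (g*b^2) = 1369.74 / 156.96 = 8.7267.
yc = 8.7267^(1/3) = 2.0588 m.

2.0588


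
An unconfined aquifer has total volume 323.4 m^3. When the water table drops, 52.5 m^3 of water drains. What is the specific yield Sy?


Specific yield Sy = Volume drained / Total volume.
Sy = 52.5 / 323.4
   = 0.1623.

0.1623


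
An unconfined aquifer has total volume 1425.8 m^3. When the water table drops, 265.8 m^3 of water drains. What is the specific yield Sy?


Specific yield Sy = Volume drained / Total volume.
Sy = 265.8 / 1425.8
   = 0.1864.

0.1864


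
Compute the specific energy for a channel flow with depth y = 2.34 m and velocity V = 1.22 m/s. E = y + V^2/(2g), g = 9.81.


Specific energy E = y + V^2/(2g).
Velocity head = V^2/(2g) = 1.22^2 / (2*9.81) = 1.4884 / 19.62 = 0.0759 m.
E = 2.34 + 0.0759 = 2.4159 m.

2.4159


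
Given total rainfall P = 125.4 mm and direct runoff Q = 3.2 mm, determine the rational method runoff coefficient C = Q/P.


The runoff coefficient C = runoff depth / rainfall depth.
C = 3.2 / 125.4
  = 0.0255.

0.0255


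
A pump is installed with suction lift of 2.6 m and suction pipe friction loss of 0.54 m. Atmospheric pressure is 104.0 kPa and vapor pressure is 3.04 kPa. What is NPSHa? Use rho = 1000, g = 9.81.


NPSHa = p_atm/(rho*g) - z_s - hf_s - p_vap/(rho*g).
p_atm/(rho*g) = 104.0*1000 / (1000*9.81) = 10.601 m.
p_vap/(rho*g) = 3.04*1000 / (1000*9.81) = 0.31 m.
NPSHa = 10.601 - 2.6 - 0.54 - 0.31
      = 7.15 m.

7.15


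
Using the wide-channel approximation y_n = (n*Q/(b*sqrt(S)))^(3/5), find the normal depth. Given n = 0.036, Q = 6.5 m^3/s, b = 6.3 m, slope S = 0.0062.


We use the wide-channel approximation y_n = (n*Q/(b*sqrt(S)))^(3/5).
sqrt(S) = sqrt(0.0062) = 0.07874.
Numerator: n*Q = 0.036 * 6.5 = 0.234.
Denominator: b*sqrt(S) = 6.3 * 0.07874 = 0.496062.
arg = 0.4717.
y_n = 0.4717^(3/5) = 0.6371 m.

0.6371


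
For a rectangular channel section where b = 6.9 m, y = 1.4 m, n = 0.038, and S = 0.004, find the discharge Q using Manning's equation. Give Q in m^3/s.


For a rectangular channel, the cross-sectional area A = b * y = 6.9 * 1.4 = 9.66 m^2.
The wetted perimeter P = b + 2y = 6.9 + 2*1.4 = 9.7 m.
Hydraulic radius R = A/P = 9.66/9.7 = 0.9959 m.
Velocity V = (1/n)*R^(2/3)*S^(1/2) = (1/0.038)*0.9959^(2/3)*0.004^(1/2) = 1.6598 m/s.
Discharge Q = A * V = 9.66 * 1.6598 = 16.033 m^3/s.

16.033


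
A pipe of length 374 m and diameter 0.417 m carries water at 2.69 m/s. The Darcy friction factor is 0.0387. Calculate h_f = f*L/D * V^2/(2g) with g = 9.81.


Darcy-Weisbach equation: h_f = f * (L/D) * V^2/(2g).
f * L/D = 0.0387 * 374/0.417 = 34.7094.
V^2/(2g) = 2.69^2 / (2*9.81) = 7.2361 / 19.62 = 0.3688 m.
h_f = 34.7094 * 0.3688 = 12.801 m.

12.801


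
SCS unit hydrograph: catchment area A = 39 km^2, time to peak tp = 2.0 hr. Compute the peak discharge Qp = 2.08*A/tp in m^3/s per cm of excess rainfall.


SCS formula: Qp = 2.08 * A / tp.
Qp = 2.08 * 39 / 2.0
   = 81.12 / 2.0
   = 40.56 m^3/s per cm.

40.56


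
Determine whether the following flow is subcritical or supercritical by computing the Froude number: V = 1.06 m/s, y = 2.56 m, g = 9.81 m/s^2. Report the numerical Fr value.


The Froude number is defined as Fr = V / sqrt(g*y).
g*y = 9.81 * 2.56 = 25.1136.
sqrt(g*y) = sqrt(25.1136) = 5.0113.
Fr = 1.06 / 5.0113 = 0.2115.
Since Fr < 1, the flow is subcritical.

0.2115


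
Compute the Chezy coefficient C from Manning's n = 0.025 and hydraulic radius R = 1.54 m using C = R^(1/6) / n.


The Chezy coefficient relates to Manning's n through C = R^(1/6) / n.
R^(1/6) = 1.54^(1/6) = 1.074616.
C = 1.074616 / 0.025 = 42.98 m^(1/2)/s.

42.98


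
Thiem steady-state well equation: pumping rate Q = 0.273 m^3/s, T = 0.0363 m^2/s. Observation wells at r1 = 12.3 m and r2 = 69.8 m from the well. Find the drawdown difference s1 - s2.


Thiem equation: s1 - s2 = Q/(2*pi*T) * ln(r2/r1).
ln(r2/r1) = ln(69.8/12.3) = 1.736.
Q/(2*pi*T) = 0.273 / (2*pi*0.0363) = 0.273 / 0.2281 = 1.197.
s1 - s2 = 1.197 * 1.736 = 2.0779 m.

2.0779


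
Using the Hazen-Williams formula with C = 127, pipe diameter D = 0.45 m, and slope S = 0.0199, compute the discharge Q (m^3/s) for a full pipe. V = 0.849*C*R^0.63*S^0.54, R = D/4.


For a full circular pipe, R = D/4 = 0.45/4 = 0.1125 m.
V = 0.849 * 127 * 0.1125^0.63 * 0.0199^0.54
  = 0.849 * 127 * 0.252479 * 0.120609
  = 3.2834 m/s.
Pipe area A = pi*D^2/4 = pi*0.45^2/4 = 0.159 m^2.
Q = A * V = 0.159 * 3.2834 = 0.5222 m^3/s.

0.5222


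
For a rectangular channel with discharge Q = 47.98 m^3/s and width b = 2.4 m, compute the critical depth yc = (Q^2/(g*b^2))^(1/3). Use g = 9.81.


Using yc = (Q^2 / (g * b^2))^(1/3):
Q^2 = 47.98^2 = 2302.08.
g * b^2 = 9.81 * 2.4^2 = 9.81 * 5.76 = 56.51.
Q^2 / (g*b^2) = 2302.08 / 56.51 = 40.7376.
yc = 40.7376^(1/3) = 3.4409 m.

3.4409


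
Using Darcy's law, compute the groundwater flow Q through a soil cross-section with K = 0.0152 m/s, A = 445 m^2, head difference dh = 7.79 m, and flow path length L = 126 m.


Darcy's law: Q = K * A * i, where i = dh/L.
Hydraulic gradient i = 7.79 / 126 = 0.061825.
Q = 0.0152 * 445 * 0.061825
  = 0.4182 m^3/s.

0.4182


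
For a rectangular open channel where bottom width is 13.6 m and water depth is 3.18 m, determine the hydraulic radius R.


For a rectangular section:
Flow area A = b * y = 13.6 * 3.18 = 43.25 m^2.
Wetted perimeter P = b + 2y = 13.6 + 2*3.18 = 19.96 m.
Hydraulic radius R = A/P = 43.25 / 19.96 = 2.1667 m.

2.1667


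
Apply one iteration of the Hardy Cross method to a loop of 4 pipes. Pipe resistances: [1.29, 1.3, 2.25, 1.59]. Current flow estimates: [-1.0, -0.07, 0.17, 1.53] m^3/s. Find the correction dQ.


Numerator terms (r*Q*|Q|): 1.29*-1.0*|-1.0| = -1.29; 1.3*-0.07*|-0.07| = -0.0064; 2.25*0.17*|0.17| = 0.065; 1.59*1.53*|1.53| = 3.722.
Sum of numerator = 2.4907.
Denominator terms (r*|Q|): 1.29*|-1.0| = 1.29; 1.3*|-0.07| = 0.091; 2.25*|0.17| = 0.3825; 1.59*|1.53| = 2.4327.
2 * sum of denominator = 2 * 4.1962 = 8.3924.
dQ = -2.4907 / 8.3924 = -0.2968 m^3/s.

-0.2968


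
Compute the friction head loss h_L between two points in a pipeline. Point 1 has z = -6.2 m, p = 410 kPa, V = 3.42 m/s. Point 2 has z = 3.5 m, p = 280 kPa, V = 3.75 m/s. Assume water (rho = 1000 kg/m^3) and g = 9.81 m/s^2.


Total head at each section: H = z + p/(rho*g) + V^2/(2g).
H1 = -6.2 + 410*1000/(1000*9.81) + 3.42^2/(2*9.81)
   = -6.2 + 41.794 + 0.5961
   = 36.19 m.
H2 = 3.5 + 280*1000/(1000*9.81) + 3.75^2/(2*9.81)
   = 3.5 + 28.542 + 0.7167
   = 32.759 m.
h_L = H1 - H2 = 36.19 - 32.759 = 3.431 m.

3.431


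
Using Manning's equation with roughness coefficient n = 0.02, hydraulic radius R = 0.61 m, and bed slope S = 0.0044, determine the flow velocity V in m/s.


Manning's equation gives V = (1/n) * R^(2/3) * S^(1/2).
First, compute R^(2/3) = 0.61^(2/3) = 0.7193.
Next, S^(1/2) = 0.0044^(1/2) = 0.066332.
Then 1/n = 1/0.02 = 50.0.
V = 50.0 * 0.7193 * 0.066332 = 2.3855 m/s.

2.3855


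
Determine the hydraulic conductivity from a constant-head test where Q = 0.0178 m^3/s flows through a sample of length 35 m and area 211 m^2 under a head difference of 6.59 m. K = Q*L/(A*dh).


From K = Q*L / (A*dh):
Numerator: Q*L = 0.0178 * 35 = 0.623.
Denominator: A*dh = 211 * 6.59 = 1390.49.
K = 0.623 / 1390.49 = 0.000448 m/s.

0.000448


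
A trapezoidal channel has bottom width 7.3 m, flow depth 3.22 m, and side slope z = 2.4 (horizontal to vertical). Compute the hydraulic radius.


For a trapezoidal section with side slope z:
A = (b + z*y)*y = (7.3 + 2.4*3.22)*3.22 = 48.39 m^2.
P = b + 2*y*sqrt(1 + z^2) = 7.3 + 2*3.22*sqrt(1 + 2.4^2) = 24.044 m.
R = A/P = 48.39 / 24.044 = 2.0126 m.

2.0126


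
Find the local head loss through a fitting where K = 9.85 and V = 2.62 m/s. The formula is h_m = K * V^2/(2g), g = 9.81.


Minor loss formula: h_m = K * V^2/(2g).
V^2 = 2.62^2 = 6.8644.
V^2/(2g) = 6.8644 / 19.62 = 0.3499 m.
h_m = 9.85 * 0.3499 = 3.4462 m.

3.4462


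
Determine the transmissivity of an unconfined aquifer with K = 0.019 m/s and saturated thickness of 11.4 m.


Transmissivity is defined as T = K * h.
T = 0.019 * 11.4
  = 0.2166 m^2/s.

0.2166


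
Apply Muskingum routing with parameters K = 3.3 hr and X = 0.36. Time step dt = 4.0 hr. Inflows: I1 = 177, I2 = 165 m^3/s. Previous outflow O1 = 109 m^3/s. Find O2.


Muskingum coefficients:
denom = 2*K*(1-X) + dt = 2*3.3*(1-0.36) + 4.0 = 8.224.
C0 = (dt - 2*K*X)/denom = (4.0 - 2*3.3*0.36)/8.224 = 0.1975.
C1 = (dt + 2*K*X)/denom = (4.0 + 2*3.3*0.36)/8.224 = 0.7753.
C2 = (2*K*(1-X) - dt)/denom = 0.0272.
O2 = C0*I2 + C1*I1 + C2*O1
   = 0.1975*165 + 0.7753*177 + 0.0272*109
   = 172.78 m^3/s.

172.78


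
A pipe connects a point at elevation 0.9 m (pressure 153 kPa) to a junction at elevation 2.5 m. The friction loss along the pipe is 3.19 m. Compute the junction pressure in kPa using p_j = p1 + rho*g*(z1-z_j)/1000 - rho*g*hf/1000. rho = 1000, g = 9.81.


Junction pressure: p_j = p1 + rho*g*(z1 - z_j)/1000 - rho*g*hf/1000.
Elevation term = 1000*9.81*(0.9 - 2.5)/1000 = -15.696 kPa.
Friction term = 1000*9.81*3.19/1000 = 31.294 kPa.
p_j = 153 + -15.696 - 31.294 = 106.01 kPa.

106.01


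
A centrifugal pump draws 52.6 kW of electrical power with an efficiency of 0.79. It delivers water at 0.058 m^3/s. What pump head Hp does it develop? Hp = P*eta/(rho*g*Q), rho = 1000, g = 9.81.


Pump head formula: Hp = P * eta / (rho * g * Q).
Numerator: P * eta = 52.6 * 1000 * 0.79 = 41554.0 W.
Denominator: rho * g * Q = 1000 * 9.81 * 0.058 = 568.98.
Hp = 41554.0 / 568.98 = 73.03 m.

73.03


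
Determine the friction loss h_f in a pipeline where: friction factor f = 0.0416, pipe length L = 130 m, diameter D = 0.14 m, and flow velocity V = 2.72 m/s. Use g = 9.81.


Darcy-Weisbach equation: h_f = f * (L/D) * V^2/(2g).
f * L/D = 0.0416 * 130/0.14 = 38.6286.
V^2/(2g) = 2.72^2 / (2*9.81) = 7.3984 / 19.62 = 0.3771 m.
h_f = 38.6286 * 0.3771 = 14.566 m.

14.566


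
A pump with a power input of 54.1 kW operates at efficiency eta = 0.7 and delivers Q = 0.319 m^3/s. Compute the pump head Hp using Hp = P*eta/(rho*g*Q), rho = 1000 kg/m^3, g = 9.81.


Pump head formula: Hp = P * eta / (rho * g * Q).
Numerator: P * eta = 54.1 * 1000 * 0.7 = 37870.0 W.
Denominator: rho * g * Q = 1000 * 9.81 * 0.319 = 3129.39.
Hp = 37870.0 / 3129.39 = 12.1 m.

12.1


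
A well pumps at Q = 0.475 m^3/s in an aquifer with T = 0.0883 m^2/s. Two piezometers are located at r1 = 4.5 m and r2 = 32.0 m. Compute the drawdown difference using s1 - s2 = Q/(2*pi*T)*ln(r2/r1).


Thiem equation: s1 - s2 = Q/(2*pi*T) * ln(r2/r1).
ln(r2/r1) = ln(32.0/4.5) = 1.9617.
Q/(2*pi*T) = 0.475 / (2*pi*0.0883) = 0.475 / 0.5548 = 0.8562.
s1 - s2 = 0.8562 * 1.9617 = 1.6795 m.

1.6795


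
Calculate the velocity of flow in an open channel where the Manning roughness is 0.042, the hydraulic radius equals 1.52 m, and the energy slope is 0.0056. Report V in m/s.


Manning's equation gives V = (1/n) * R^(2/3) * S^(1/2).
First, compute R^(2/3) = 1.52^(2/3) = 1.322.
Next, S^(1/2) = 0.0056^(1/2) = 0.074833.
Then 1/n = 1/0.042 = 23.81.
V = 23.81 * 1.322 * 0.074833 = 2.3554 m/s.

2.3554


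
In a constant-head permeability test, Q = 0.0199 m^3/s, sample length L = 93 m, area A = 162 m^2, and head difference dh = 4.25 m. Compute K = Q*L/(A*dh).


From K = Q*L / (A*dh):
Numerator: Q*L = 0.0199 * 93 = 1.8507.
Denominator: A*dh = 162 * 4.25 = 688.5.
K = 1.8507 / 688.5 = 0.002688 m/s.

0.002688


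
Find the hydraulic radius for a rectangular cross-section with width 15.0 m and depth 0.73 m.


For a rectangular section:
Flow area A = b * y = 15.0 * 0.73 = 10.95 m^2.
Wetted perimeter P = b + 2y = 15.0 + 2*0.73 = 16.46 m.
Hydraulic radius R = A/P = 10.95 / 16.46 = 0.6652 m.

0.6652


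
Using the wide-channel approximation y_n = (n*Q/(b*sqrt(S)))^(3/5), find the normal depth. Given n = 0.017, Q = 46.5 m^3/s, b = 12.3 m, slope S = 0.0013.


We use the wide-channel approximation y_n = (n*Q/(b*sqrt(S)))^(3/5).
sqrt(S) = sqrt(0.0013) = 0.036056.
Numerator: n*Q = 0.017 * 46.5 = 0.7905.
Denominator: b*sqrt(S) = 12.3 * 0.036056 = 0.443489.
arg = 1.7825.
y_n = 1.7825^(3/5) = 1.4145 m.

1.4145


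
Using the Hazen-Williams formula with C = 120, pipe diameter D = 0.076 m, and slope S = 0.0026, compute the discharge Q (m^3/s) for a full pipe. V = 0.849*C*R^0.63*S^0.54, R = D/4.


For a full circular pipe, R = D/4 = 0.076/4 = 0.019 m.
V = 0.849 * 120 * 0.019^0.63 * 0.0026^0.54
  = 0.849 * 120 * 0.082341 * 0.040187
  = 0.3371 m/s.
Pipe area A = pi*D^2/4 = pi*0.076^2/4 = 0.0045 m^2.
Q = A * V = 0.0045 * 0.3371 = 0.0015 m^3/s.

0.0015


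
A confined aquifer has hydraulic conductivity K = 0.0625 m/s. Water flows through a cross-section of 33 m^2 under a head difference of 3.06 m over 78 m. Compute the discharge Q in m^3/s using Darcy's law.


Darcy's law: Q = K * A * i, where i = dh/L.
Hydraulic gradient i = 3.06 / 78 = 0.039231.
Q = 0.0625 * 33 * 0.039231
  = 0.0809 m^3/s.

0.0809


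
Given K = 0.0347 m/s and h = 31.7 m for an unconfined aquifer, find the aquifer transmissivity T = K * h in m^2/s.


Transmissivity is defined as T = K * h.
T = 0.0347 * 31.7
  = 1.1 m^2/s.

1.1


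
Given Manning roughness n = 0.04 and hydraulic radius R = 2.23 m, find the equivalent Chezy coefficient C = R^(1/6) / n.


The Chezy coefficient relates to Manning's n through C = R^(1/6) / n.
R^(1/6) = 2.23^(1/6) = 1.143012.
C = 1.143012 / 0.04 = 28.58 m^(1/2)/s.

28.58


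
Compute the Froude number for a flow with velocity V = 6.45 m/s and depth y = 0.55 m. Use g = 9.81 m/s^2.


The Froude number is defined as Fr = V / sqrt(g*y).
g*y = 9.81 * 0.55 = 5.3955.
sqrt(g*y) = sqrt(5.3955) = 2.3228.
Fr = 6.45 / 2.3228 = 2.7768.

2.7768


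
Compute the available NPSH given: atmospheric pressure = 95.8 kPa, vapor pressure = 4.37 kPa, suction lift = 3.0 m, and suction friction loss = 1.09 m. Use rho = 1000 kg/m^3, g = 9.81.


NPSHa = p_atm/(rho*g) - z_s - hf_s - p_vap/(rho*g).
p_atm/(rho*g) = 95.8*1000 / (1000*9.81) = 9.766 m.
p_vap/(rho*g) = 4.37*1000 / (1000*9.81) = 0.445 m.
NPSHa = 9.766 - 3.0 - 1.09 - 0.445
      = 5.23 m.

5.23


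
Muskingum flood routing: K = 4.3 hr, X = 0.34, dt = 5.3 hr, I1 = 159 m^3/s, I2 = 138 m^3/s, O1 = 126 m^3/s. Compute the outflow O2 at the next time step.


Muskingum coefficients:
denom = 2*K*(1-X) + dt = 2*4.3*(1-0.34) + 5.3 = 10.976.
C0 = (dt - 2*K*X)/denom = (5.3 - 2*4.3*0.34)/10.976 = 0.2165.
C1 = (dt + 2*K*X)/denom = (5.3 + 2*4.3*0.34)/10.976 = 0.7493.
C2 = (2*K*(1-X) - dt)/denom = 0.0343.
O2 = C0*I2 + C1*I1 + C2*O1
   = 0.2165*138 + 0.7493*159 + 0.0343*126
   = 153.32 m^3/s.

153.32


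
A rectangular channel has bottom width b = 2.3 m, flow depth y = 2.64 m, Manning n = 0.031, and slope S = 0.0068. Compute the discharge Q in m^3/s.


For a rectangular channel, the cross-sectional area A = b * y = 2.3 * 2.64 = 6.07 m^2.
The wetted perimeter P = b + 2y = 2.3 + 2*2.64 = 7.58 m.
Hydraulic radius R = A/P = 6.07/7.58 = 0.8011 m.
Velocity V = (1/n)*R^(2/3)*S^(1/2) = (1/0.031)*0.8011^(2/3)*0.0068^(1/2) = 2.2944 m/s.
Discharge Q = A * V = 6.07 * 2.2944 = 13.932 m^3/s.

13.932


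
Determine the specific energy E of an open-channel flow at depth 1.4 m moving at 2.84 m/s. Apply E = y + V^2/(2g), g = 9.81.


Specific energy E = y + V^2/(2g).
Velocity head = V^2/(2g) = 2.84^2 / (2*9.81) = 8.0656 / 19.62 = 0.4111 m.
E = 1.4 + 0.4111 = 1.8111 m.

1.8111


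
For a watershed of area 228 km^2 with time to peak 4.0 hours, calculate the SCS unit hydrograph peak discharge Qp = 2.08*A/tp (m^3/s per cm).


SCS formula: Qp = 2.08 * A / tp.
Qp = 2.08 * 228 / 4.0
   = 474.24 / 4.0
   = 118.56 m^3/s per cm.

118.56


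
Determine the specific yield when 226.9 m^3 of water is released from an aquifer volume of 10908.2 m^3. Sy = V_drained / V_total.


Specific yield Sy = Volume drained / Total volume.
Sy = 226.9 / 10908.2
   = 0.0208.

0.0208


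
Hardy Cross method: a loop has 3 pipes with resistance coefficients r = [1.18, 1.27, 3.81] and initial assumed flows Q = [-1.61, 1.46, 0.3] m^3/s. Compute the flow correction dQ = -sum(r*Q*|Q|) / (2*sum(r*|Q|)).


Numerator terms (r*Q*|Q|): 1.18*-1.61*|-1.61| = -3.0587; 1.27*1.46*|1.46| = 2.7071; 3.81*0.3*|0.3| = 0.3429.
Sum of numerator = -0.0086.
Denominator terms (r*|Q|): 1.18*|-1.61| = 1.8998; 1.27*|1.46| = 1.8542; 3.81*|0.3| = 1.143.
2 * sum of denominator = 2 * 4.897 = 9.794.
dQ = --0.0086 / 9.794 = 0.0009 m^3/s.

0.0009


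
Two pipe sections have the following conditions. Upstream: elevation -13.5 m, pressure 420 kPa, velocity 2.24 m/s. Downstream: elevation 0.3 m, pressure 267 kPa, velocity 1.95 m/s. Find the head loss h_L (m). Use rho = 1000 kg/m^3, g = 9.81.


Total head at each section: H = z + p/(rho*g) + V^2/(2g).
H1 = -13.5 + 420*1000/(1000*9.81) + 2.24^2/(2*9.81)
   = -13.5 + 42.813 + 0.2557
   = 29.569 m.
H2 = 0.3 + 267*1000/(1000*9.81) + 1.95^2/(2*9.81)
   = 0.3 + 27.217 + 0.1938
   = 27.711 m.
h_L = H1 - H2 = 29.569 - 27.711 = 1.858 m.

1.858


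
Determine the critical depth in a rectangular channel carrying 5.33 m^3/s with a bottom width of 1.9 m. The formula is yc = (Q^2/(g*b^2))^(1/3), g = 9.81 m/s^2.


Using yc = (Q^2 / (g * b^2))^(1/3):
Q^2 = 5.33^2 = 28.41.
g * b^2 = 9.81 * 1.9^2 = 9.81 * 3.61 = 35.41.
Q^2 / (g*b^2) = 28.41 / 35.41 = 0.8023.
yc = 0.8023^(1/3) = 0.9292 m.

0.9292


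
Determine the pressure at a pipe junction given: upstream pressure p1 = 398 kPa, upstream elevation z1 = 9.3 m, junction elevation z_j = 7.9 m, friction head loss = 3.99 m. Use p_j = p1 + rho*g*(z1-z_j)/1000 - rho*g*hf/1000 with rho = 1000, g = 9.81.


Junction pressure: p_j = p1 + rho*g*(z1 - z_j)/1000 - rho*g*hf/1000.
Elevation term = 1000*9.81*(9.3 - 7.9)/1000 = 13.734 kPa.
Friction term = 1000*9.81*3.99/1000 = 39.142 kPa.
p_j = 398 + 13.734 - 39.142 = 372.59 kPa.

372.59


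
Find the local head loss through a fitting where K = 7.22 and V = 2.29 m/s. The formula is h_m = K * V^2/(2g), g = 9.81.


Minor loss formula: h_m = K * V^2/(2g).
V^2 = 2.29^2 = 5.2441.
V^2/(2g) = 5.2441 / 19.62 = 0.2673 m.
h_m = 7.22 * 0.2673 = 1.9298 m.

1.9298


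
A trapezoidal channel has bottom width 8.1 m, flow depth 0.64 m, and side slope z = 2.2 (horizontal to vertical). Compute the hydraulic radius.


For a trapezoidal section with side slope z:
A = (b + z*y)*y = (8.1 + 2.2*0.64)*0.64 = 6.085 m^2.
P = b + 2*y*sqrt(1 + z^2) = 8.1 + 2*0.64*sqrt(1 + 2.2^2) = 11.193 m.
R = A/P = 6.085 / 11.193 = 0.5436 m.

0.5436


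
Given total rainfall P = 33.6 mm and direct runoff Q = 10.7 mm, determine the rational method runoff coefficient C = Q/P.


The runoff coefficient C = runoff depth / rainfall depth.
C = 10.7 / 33.6
  = 0.3185.

0.3185


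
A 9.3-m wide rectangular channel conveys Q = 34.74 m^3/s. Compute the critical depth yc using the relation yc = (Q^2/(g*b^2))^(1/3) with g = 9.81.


Using yc = (Q^2 / (g * b^2))^(1/3):
Q^2 = 34.74^2 = 1206.87.
g * b^2 = 9.81 * 9.3^2 = 9.81 * 86.49 = 848.47.
Q^2 / (g*b^2) = 1206.87 / 848.47 = 1.4224.
yc = 1.4224^(1/3) = 1.1246 m.

1.1246


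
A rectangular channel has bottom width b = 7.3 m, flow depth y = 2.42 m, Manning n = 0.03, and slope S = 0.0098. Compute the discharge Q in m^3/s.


For a rectangular channel, the cross-sectional area A = b * y = 7.3 * 2.42 = 17.67 m^2.
The wetted perimeter P = b + 2y = 7.3 + 2*2.42 = 12.14 m.
Hydraulic radius R = A/P = 17.67/12.14 = 1.4552 m.
Velocity V = (1/n)*R^(2/3)*S^(1/2) = (1/0.03)*1.4552^(2/3)*0.0098^(1/2) = 4.2375 m/s.
Discharge Q = A * V = 17.67 * 4.2375 = 74.859 m^3/s.

74.859


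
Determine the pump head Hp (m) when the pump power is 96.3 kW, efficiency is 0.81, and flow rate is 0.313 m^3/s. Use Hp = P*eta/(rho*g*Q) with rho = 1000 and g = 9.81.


Pump head formula: Hp = P * eta / (rho * g * Q).
Numerator: P * eta = 96.3 * 1000 * 0.81 = 78003.0 W.
Denominator: rho * g * Q = 1000 * 9.81 * 0.313 = 3070.53.
Hp = 78003.0 / 3070.53 = 25.4 m.

25.4


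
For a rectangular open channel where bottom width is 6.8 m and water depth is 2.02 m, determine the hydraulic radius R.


For a rectangular section:
Flow area A = b * y = 6.8 * 2.02 = 13.74 m^2.
Wetted perimeter P = b + 2y = 6.8 + 2*2.02 = 10.84 m.
Hydraulic radius R = A/P = 13.74 / 10.84 = 1.2672 m.

1.2672


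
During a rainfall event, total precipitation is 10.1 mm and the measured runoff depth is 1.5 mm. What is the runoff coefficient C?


The runoff coefficient C = runoff depth / rainfall depth.
C = 1.5 / 10.1
  = 0.1485.

0.1485


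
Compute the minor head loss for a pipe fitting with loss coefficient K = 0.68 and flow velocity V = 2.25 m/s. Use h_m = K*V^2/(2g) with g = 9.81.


Minor loss formula: h_m = K * V^2/(2g).
V^2 = 2.25^2 = 5.0625.
V^2/(2g) = 5.0625 / 19.62 = 0.258 m.
h_m = 0.68 * 0.258 = 0.1755 m.

0.1755


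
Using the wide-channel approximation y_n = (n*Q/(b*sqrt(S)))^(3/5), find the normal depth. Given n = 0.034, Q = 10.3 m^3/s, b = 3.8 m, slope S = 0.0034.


We use the wide-channel approximation y_n = (n*Q/(b*sqrt(S)))^(3/5).
sqrt(S) = sqrt(0.0034) = 0.05831.
Numerator: n*Q = 0.034 * 10.3 = 0.3502.
Denominator: b*sqrt(S) = 3.8 * 0.05831 = 0.221578.
arg = 1.5805.
y_n = 1.5805^(3/5) = 1.3161 m.

1.3161


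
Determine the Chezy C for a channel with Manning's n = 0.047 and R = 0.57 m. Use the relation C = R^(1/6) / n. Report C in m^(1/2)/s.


The Chezy coefficient relates to Manning's n through C = R^(1/6) / n.
R^(1/6) = 0.57^(1/6) = 0.910568.
C = 0.910568 / 0.047 = 19.37 m^(1/2)/s.

19.37


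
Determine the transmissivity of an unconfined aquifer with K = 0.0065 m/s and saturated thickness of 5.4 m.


Transmissivity is defined as T = K * h.
T = 0.0065 * 5.4
  = 0.0351 m^2/s.

0.0351


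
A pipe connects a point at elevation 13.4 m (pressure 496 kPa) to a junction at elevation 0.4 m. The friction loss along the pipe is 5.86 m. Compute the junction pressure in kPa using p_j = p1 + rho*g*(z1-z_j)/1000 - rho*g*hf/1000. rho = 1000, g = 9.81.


Junction pressure: p_j = p1 + rho*g*(z1 - z_j)/1000 - rho*g*hf/1000.
Elevation term = 1000*9.81*(13.4 - 0.4)/1000 = 127.53 kPa.
Friction term = 1000*9.81*5.86/1000 = 57.487 kPa.
p_j = 496 + 127.53 - 57.487 = 566.04 kPa.

566.04
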